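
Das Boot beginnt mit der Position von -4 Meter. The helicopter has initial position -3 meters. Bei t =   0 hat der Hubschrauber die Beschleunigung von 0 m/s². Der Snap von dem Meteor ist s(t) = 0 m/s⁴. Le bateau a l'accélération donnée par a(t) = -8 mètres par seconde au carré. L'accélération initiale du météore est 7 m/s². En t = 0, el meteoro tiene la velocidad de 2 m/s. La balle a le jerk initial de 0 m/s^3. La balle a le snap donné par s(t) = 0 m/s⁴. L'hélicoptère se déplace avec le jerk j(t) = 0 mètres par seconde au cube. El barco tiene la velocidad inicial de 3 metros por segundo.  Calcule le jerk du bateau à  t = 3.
Nous devons dériver notre équation de l'accélération a(t) = -8 1 fois. En dérivant l'accélération, nous obtenons le jerk: j(t) = 0. Nous avons le jerk j(t) = 0. En substituant t = 3: j(3) = 0.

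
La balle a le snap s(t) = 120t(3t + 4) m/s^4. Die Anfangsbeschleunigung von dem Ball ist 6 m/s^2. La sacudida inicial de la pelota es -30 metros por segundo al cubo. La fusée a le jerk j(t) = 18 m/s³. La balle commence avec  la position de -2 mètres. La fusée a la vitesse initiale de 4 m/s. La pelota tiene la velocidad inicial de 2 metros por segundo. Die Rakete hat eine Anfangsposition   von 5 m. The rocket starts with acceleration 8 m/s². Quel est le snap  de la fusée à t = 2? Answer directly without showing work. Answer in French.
s(2) = 0.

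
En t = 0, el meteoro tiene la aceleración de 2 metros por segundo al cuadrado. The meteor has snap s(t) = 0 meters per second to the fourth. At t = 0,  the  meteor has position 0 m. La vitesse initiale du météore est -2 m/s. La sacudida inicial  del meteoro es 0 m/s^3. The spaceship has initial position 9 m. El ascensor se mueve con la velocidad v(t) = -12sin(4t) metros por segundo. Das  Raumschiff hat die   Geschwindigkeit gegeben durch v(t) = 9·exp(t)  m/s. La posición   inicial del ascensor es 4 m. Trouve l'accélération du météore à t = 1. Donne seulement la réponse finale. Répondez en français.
a(1) = 2.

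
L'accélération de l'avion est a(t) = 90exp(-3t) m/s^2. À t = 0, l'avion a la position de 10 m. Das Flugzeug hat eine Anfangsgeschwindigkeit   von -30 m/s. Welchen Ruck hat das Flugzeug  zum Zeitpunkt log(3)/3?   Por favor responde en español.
Para resolver esto, necesitamos tomar 1 derivada de nuestra ecuación de la aceleración a(t) = 90·exp(-3·t). La derivada de la aceleración da la sacudida: j(t) = -270·exp(-3·t). De la ecuación de la sacudida j(t) = -270·exp(-3·t), sustituimos t = log(3)/3 para obtener j = -90.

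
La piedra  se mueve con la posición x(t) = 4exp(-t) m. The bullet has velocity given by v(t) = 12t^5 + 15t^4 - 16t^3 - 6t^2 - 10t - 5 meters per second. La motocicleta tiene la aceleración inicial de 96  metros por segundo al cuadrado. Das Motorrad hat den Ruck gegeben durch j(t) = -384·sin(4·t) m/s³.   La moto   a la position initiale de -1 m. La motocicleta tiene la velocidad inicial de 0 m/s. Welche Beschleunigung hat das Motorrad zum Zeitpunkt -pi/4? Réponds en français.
Pour résoudre ceci, nous devons prendre 1 primitive de notre équation du jerk j(t) = -384·sin(4·t). En intégrant le jerk et en utilisant la condition initiale a(0) = 96, nous obtenons a(t) = 96·cos(4·t). Nous avons l'accélération a(t) = 96·cos(4·t). En substituant t = -pi/4: a(-pi/4) = -96.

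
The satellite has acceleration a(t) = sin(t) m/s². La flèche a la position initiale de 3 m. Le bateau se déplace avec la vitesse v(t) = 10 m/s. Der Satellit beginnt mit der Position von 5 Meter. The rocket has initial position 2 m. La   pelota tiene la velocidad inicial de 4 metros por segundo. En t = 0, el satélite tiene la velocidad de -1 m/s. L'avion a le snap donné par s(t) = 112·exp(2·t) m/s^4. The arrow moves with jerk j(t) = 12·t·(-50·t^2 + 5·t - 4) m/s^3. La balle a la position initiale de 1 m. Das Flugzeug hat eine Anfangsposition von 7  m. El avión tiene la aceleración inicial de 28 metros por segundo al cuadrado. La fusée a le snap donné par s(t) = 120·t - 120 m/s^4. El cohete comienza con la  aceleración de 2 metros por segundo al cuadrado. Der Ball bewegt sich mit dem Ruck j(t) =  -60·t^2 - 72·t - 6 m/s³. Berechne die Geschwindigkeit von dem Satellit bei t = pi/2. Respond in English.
To solve this, we need to take 1 integral of our acceleration equation a(t) = sin(t). The integral of acceleration is velocity. Using v(0) = -1, we get v(t) = -cos(t). We have velocity v(t) = -cos(t). Substituting t = pi/2: v(pi/2) = 0.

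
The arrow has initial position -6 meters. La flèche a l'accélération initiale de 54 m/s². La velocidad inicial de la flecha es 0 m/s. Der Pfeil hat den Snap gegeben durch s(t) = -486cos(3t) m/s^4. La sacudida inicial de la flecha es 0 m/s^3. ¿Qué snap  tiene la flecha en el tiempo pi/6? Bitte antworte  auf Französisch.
En utilisant s(t) = -486·cos(3·t) et en substituant t = pi/6, nous trouvons s = 0.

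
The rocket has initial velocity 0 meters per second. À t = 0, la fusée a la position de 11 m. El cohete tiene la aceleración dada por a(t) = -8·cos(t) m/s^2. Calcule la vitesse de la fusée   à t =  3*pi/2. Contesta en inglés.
To solve this, we need to take 1 antiderivative of our acceleration equation a(t) = -8·cos(t). Finding the integral of a(t) and using v(0) = 0: v(t) = -8·sin(t). From the given velocity equation v(t) = -8·sin(t), we substitute t = 3*pi/2 to get v = 8.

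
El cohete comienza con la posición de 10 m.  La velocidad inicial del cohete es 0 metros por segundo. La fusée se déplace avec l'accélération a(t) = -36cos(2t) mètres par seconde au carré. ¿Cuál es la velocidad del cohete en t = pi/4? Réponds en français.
Pour résoudre ceci, nous devons prendre 1 primitive de notre équation de l'accélération a(t) = -36·cos(2·t). En prenant ∫a(t)dt et en appliquant v(0) = 0, nous trouvons v(t) = -18·sin(2·t). En utilisant v(t) = -18·sin(2·t) et en substituant t = pi/4, nous trouvons v = -18.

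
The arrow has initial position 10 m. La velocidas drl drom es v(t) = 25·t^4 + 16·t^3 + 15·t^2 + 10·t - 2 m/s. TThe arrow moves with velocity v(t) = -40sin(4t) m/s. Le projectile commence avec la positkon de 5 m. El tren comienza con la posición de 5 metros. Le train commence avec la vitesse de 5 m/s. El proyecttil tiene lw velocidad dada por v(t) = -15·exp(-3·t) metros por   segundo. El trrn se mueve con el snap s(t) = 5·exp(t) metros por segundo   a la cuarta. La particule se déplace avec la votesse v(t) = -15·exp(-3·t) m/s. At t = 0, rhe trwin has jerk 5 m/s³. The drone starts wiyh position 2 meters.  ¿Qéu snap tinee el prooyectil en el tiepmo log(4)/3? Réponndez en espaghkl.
Para resolver esto, necesitamos tomar 3 derivadas de nuestra ecuación de la velocidad v(t) = -15·exp(-3·t). Tomando d/dt de v(t), encontramos a(t) = 45·exp(-3·t). La derivada de la aceleración da la sacudida: j(t) = -135·exp(-3·t). Tomando d/dt de j(t), encontramos s(t) = 405·exp(-3·t). Tenemos el snap s(t) = 405·exp(-3·t). Sustituyendo t = log(4)/3: s(log(4)/3) = 405/4.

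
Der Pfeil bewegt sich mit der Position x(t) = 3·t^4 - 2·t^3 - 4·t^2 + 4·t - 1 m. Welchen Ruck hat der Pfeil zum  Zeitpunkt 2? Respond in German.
Wir müssen unsere Gleichung für die Position x(t) = 3·t^4 - 2·t^3 - 4·t^2 + 4·t - 1 3-mal ableiten. Mit d/dt von x(t) finden wir v(t) = 12·t^3 - 6·t^2 - 8·t + 4. Durch Ableiten von der Geschwindigkeit erhalten wir die Beschleunigung: a(t) = 36·t^2 - 12·t - 8. Durch Ableiten von der Beschleunigung erhalten wir den Ruck: j(t) = 72·t - 12. Aus der Gleichung für den Ruck j(t) = 72·t - 12, setzen wir t = 2 ein und erhalten j = 132.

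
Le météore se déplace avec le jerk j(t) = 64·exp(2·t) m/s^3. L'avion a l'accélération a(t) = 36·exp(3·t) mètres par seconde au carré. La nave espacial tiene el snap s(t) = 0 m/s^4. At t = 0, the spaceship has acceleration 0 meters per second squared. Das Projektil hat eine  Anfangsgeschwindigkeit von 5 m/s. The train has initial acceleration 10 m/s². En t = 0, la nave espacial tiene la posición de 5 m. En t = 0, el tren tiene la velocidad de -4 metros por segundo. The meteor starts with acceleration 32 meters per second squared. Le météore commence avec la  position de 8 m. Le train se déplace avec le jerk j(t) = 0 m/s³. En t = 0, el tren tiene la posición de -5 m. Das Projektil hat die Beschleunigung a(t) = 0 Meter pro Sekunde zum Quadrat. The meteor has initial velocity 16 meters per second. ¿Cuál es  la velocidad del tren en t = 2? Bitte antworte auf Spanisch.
Necesitamos integrar nuestra ecuación de la sacudida j(t) = 0 2 veces. Tomando ∫j(t)dt y aplicando a(0) = 10, encontramos a(t) = 10. La antiderivada de la aceleración, con v(0) = -4, da la velocidad: v(t) = 10·t - 4. De la ecuación de la velocidad v(t) = 10·t - 4, sustituimos t = 2 para obtener v = 16.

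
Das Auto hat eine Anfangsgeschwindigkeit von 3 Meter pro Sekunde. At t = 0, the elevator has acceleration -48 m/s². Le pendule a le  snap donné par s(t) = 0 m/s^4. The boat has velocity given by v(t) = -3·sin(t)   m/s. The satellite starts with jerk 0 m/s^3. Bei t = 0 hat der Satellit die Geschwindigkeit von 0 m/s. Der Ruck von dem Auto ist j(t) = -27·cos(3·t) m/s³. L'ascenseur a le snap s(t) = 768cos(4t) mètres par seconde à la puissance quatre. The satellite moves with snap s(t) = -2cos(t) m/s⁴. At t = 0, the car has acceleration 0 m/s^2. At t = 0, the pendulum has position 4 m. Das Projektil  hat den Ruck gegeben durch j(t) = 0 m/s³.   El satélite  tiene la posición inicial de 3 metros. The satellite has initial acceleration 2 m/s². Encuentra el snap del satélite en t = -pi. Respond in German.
Aus der Gleichung für den Snap s(t) = -2·cos(t), setzen wir t = -pi ein und erhalten s = 2.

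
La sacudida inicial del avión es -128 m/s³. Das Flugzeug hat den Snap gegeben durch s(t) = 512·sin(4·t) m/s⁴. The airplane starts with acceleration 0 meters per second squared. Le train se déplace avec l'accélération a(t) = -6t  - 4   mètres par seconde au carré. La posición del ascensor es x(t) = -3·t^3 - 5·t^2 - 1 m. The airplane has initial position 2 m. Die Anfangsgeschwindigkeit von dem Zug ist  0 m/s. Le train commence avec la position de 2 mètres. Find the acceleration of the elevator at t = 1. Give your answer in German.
Wir müssen unsere Gleichung für die Position x(t) = -3·t^3 - 5·t^2 - 1 2-mal ableiten. Durch Ableiten von der Position erhalten wir die Geschwindigkeit: v(t) = -9·t^2 - 10·t. Die Ableitung von der Geschwindigkeit ergibt die Beschleunigung: a(t) = -18·t - 10. Wir haben die Beschleunigung a(t) = -18·t - 10. Durch Einsetzen von t = 1: a(1) = -28.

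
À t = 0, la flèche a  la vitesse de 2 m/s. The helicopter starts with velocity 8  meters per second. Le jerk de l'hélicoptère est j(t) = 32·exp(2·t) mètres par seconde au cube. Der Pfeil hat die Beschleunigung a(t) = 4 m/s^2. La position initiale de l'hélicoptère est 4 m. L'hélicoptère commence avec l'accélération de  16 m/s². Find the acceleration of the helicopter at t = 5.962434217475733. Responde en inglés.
Starting from jerk j(t) = 32·exp(2·t), we take 1 antiderivative. The integral of jerk is acceleration. Using a(0) = 16, we get a(t) = 16·exp(2·t). Using a(t) = 16·exp(2·t) and substituting t = 5.962434217475733, we find a = 2415597.33263644.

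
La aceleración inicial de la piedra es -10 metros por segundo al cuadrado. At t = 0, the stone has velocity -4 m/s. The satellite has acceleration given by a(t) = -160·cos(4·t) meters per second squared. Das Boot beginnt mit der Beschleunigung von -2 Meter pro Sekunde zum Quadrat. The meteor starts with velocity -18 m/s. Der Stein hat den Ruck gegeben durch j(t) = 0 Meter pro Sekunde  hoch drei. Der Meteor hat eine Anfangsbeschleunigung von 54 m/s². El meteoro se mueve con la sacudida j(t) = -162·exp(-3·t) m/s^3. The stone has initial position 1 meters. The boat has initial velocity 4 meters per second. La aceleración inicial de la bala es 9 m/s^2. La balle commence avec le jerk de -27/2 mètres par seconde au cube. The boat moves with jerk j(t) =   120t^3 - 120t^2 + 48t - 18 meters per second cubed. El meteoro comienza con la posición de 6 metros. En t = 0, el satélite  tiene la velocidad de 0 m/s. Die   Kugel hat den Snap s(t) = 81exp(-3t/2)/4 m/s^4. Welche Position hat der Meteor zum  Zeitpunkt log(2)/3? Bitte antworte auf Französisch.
Pour résoudre ceci, nous devons prendre 3 intégrales de notre équation du jerk j(t) = -162·exp(-3·t). En intégrant le jerk et en utilisant la condition initiale a(0) = 54, nous obtenons a(t) = 54·exp(-3·t). L'intégrale de l'accélération est la vitesse. En utilisant v(0) = -18, nous obtenons v(t) = -18·exp(-3·t). En intégrant la vitesse et en utilisant la condition initiale x(0) = 6, nous obtenons x(t) = 6·exp(-3·t). Nous avons la position x(t) = 6·exp(-3·t). En substituant t = log(2)/3: x(log(2)/3) = 3.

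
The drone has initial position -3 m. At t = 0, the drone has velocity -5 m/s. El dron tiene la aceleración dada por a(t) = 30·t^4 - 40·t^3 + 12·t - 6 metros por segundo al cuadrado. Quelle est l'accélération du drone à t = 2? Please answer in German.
Aus der Gleichung für die Beschleunigung a(t) = 30·t^4 - 40·t^3 + 12·t - 6, setzen wir t = 2 ein und erhalten a = 178.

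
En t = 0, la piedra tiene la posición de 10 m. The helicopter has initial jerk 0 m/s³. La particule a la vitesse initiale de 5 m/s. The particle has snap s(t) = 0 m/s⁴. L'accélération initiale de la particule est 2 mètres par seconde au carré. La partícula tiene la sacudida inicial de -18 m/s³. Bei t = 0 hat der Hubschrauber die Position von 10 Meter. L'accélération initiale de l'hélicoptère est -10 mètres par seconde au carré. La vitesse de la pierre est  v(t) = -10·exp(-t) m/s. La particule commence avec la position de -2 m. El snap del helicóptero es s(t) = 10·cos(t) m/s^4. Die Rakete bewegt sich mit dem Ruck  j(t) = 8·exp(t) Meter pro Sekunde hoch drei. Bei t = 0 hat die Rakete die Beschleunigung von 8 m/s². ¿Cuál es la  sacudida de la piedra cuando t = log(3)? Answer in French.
En partant de la vitesse v(t) = -10·exp(-t), nous prenons 2 dérivées. En prenant d/dt de v(t), nous trouvons a(t) = 10·exp(-t). En dérivant l'accélération, nous obtenons le jerk: j(t) = -10·exp(-t). En utilisant j(t) = -10·exp(-t) et en substituant t = log(3), nous trouvons j = -10/3.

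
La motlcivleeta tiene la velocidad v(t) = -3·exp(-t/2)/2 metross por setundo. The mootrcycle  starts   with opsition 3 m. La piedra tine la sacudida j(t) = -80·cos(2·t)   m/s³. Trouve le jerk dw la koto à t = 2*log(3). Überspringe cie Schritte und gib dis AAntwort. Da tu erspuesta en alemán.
Bei t = 2*log(3), j = -1/8.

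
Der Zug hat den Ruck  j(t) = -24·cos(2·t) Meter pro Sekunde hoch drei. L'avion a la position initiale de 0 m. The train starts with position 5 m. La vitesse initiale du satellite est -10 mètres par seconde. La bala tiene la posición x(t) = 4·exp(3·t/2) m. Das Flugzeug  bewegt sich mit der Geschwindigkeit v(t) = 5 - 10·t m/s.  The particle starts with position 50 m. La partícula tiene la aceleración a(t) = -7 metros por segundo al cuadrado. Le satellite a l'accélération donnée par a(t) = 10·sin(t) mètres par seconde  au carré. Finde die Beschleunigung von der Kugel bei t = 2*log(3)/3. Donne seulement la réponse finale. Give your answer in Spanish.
En t = 2*log(3)/3, a = 27.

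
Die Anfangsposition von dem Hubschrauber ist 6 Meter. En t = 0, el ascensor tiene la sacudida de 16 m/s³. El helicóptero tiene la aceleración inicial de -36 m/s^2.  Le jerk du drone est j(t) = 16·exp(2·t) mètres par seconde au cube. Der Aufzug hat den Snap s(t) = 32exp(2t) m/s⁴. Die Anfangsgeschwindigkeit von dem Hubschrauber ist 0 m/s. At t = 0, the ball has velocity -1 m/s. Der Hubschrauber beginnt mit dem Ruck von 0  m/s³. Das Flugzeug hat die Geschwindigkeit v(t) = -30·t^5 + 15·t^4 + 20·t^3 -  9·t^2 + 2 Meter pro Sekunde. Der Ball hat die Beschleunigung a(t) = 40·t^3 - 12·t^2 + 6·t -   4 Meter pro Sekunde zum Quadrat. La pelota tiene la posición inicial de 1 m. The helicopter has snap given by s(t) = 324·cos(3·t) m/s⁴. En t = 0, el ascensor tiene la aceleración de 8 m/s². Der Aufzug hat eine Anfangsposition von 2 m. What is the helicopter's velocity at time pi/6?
We need to integrate our snap equation s(t) = 324·cos(3·t) 3 times. Integrating snap and using the initial condition j(0) = 0, we get j(t) = 108·sin(3·t). The antiderivative of jerk, with a(0) = -36, gives acceleration: a(t) = -36·cos(3·t). Finding the integral of a(t) and using v(0) = 0: v(t) = -12·sin(3·t). Using v(t) = -12·sin(3·t) and substituting t = pi/6, we find v = -12.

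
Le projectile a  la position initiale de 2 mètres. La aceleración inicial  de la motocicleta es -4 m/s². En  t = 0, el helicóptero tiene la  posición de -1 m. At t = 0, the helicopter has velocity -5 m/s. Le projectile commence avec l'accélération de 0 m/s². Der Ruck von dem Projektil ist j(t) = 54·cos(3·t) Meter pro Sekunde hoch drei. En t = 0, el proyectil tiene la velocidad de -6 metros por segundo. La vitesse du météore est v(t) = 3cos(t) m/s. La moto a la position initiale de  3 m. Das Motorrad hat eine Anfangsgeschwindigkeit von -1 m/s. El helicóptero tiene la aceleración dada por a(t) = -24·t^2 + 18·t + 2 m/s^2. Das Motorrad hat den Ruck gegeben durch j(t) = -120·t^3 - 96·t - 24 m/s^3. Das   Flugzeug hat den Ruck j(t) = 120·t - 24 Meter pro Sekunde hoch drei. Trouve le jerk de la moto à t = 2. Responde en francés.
De l'équation du jerk j(t) = -120·t^3 - 96·t - 24, nous substituons t = 2 pour obtenir j = -1176.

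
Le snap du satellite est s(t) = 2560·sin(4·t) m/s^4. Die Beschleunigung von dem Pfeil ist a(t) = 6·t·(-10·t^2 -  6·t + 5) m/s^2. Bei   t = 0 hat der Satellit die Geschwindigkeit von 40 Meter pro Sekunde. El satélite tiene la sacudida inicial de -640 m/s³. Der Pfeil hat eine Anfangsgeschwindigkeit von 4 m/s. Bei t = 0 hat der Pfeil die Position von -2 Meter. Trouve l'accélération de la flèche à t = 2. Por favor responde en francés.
Nous avons l'accélération a(t) = 6·t·(-10·t^2 - 6·t + 5). En substituant t = 2: a(2) = -564.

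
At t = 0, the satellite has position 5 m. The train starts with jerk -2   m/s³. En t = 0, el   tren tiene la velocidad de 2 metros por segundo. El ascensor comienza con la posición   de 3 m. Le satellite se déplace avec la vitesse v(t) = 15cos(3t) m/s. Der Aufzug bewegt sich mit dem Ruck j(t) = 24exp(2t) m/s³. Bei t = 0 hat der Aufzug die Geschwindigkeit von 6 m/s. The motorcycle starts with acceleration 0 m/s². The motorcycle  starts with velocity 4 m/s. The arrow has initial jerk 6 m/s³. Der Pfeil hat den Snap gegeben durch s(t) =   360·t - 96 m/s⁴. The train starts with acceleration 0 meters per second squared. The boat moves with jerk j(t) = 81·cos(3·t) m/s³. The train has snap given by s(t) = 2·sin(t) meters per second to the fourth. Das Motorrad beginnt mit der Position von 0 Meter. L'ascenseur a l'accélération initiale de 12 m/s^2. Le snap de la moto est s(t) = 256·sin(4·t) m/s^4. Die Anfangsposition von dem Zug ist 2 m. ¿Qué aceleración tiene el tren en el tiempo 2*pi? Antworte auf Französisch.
Nous devons trouver l'intégrale de notre équation du snap s(t) = 2·sin(t) 2 fois. L'intégrale du snap est le jerk. En utilisant j(0) = -2, nous obtenons j(t) = -2·cos(t). En intégrant le jerk et en utilisant la condition initiale a(0) = 0, nous obtenons a(t) = -2·sin(t). En utilisant a(t) = -2·sin(t) et en substituant t = 2*pi, nous trouvons a = 0.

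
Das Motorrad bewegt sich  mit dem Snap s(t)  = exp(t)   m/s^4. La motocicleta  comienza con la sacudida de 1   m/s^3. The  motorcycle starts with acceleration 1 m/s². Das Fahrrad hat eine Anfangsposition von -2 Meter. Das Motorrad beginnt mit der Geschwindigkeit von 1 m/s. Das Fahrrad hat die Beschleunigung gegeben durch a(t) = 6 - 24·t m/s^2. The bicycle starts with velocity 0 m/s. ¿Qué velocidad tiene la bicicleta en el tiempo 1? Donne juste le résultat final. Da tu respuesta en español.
La velocidad en t = 1 es v = -6.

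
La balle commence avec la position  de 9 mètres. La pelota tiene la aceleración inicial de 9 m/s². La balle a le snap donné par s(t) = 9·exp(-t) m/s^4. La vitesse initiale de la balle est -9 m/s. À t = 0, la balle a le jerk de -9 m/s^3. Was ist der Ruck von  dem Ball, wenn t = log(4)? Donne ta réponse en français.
Nous devons intégrer notre équation du snap s(t) = 9·exp(-t) 1 fois. En intégrant le snap et en utilisant la condition initiale j(0) = -9, nous obtenons j(t) = -9·exp(-t). De l'équation du jerk j(t) = -9·exp(-t), nous substituons t = log(4) pour obtenir j = -9/4.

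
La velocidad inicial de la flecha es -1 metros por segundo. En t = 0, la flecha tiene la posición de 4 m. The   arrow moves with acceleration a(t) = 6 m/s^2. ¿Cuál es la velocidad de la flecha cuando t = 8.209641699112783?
Para resolver esto, necesitamos tomar 1 integral de nuestra ecuación de la aceleración a(t) = 6. Tomando ∫a(t)dt y aplicando v(0) = -1, encontramos v(t) = 6·t - 1. Usando v(t) = 6·t - 1 y sustituyendo t = 8.209641699112783, encontramos v = 48.2578501946767.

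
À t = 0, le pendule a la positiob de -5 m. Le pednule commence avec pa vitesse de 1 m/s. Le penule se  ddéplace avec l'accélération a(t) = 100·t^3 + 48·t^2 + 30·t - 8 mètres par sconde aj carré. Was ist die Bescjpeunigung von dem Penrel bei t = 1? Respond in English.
From the given acceleration equation a(t) = 100·t^3 + 48·t^2 + 30·t - 8, we substitute t = 1 to get a = 170.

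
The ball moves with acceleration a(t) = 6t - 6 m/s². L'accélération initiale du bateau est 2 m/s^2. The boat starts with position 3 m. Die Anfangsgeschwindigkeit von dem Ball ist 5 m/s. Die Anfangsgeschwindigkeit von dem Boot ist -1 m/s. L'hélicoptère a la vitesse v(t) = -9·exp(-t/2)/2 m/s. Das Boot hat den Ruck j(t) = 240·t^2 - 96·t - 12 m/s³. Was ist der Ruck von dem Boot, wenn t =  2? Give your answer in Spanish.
De la ecuación de la sacudida j(t) = 240·t^2 - 96·t - 12, sustituimos t = 2 para obtener j = 756.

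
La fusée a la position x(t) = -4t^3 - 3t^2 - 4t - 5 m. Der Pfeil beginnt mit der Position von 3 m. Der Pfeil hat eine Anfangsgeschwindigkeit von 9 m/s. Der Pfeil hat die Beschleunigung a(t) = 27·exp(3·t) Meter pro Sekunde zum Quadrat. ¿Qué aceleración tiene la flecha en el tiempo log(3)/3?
De la ecuación de la aceleración a(t) = 27·exp(3·t), sustituimos t = log(3)/3 para obtener a = 81.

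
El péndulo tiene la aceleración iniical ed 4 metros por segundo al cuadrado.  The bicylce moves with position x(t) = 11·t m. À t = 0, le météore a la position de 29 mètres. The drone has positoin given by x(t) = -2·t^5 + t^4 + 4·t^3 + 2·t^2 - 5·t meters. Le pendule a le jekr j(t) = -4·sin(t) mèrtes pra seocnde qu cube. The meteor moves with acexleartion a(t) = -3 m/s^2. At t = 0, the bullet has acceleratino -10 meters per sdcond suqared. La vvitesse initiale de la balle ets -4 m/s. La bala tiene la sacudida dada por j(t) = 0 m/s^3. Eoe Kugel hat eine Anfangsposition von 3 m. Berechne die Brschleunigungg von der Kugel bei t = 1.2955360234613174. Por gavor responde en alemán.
Ausgehend von dem Ruck j(t) = 0, nehmen wir 1 Stammfunktion. Die Stammfunktion von dem Ruck ist die Beschleunigung. Mit a(0) = -10 erhalten wir a(t) = -10. Mit a(t) = -10 und Einsetzen von t = 1.2955360234613174, finden wir a = -10.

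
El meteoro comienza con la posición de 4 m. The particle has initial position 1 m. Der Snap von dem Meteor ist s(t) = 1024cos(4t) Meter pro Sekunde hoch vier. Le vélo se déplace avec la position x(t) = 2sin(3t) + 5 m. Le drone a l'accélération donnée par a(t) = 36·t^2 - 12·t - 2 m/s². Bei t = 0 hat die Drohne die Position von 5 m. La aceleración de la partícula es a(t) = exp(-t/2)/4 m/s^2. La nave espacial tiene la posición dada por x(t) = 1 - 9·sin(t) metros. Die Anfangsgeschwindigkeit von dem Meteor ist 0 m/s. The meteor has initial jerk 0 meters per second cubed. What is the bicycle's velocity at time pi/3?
To solve this, we need to take 1 derivative of our position equation x(t) = 2·sin(3·t) + 5. The derivative of position gives velocity: v(t) = 6·cos(3·t). From the given velocity equation v(t) = 6·cos(3·t), we substitute t = pi/3 to get v = -6.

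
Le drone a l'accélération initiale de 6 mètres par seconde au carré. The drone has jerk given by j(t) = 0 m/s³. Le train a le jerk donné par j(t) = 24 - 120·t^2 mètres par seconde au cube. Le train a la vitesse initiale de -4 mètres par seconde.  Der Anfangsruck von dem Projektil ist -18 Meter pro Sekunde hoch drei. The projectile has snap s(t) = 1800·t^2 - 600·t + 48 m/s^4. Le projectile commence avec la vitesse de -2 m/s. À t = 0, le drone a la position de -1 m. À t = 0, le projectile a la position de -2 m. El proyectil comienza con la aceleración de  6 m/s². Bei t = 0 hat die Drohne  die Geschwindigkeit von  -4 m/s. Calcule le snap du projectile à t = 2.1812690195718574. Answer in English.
From the given snap equation s(t) = 1800·t^2 - 600·t + 48, we substitute t = 2.1812690195718574 to get s = 7303.52075259603.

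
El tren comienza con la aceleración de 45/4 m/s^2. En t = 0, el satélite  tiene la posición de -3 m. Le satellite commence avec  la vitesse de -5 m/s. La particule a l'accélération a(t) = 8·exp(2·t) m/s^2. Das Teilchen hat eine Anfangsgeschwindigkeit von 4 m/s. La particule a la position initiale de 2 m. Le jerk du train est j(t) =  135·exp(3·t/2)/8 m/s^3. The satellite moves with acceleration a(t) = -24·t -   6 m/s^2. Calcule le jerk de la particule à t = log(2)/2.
Nous devons dériver notre équation de l'accélération a(t) = 8·exp(2·t) 1 fois. En prenant d/dt de a(t), nous trouvons j(t) = 16·exp(2·t). De l'équation du jerk j(t) = 16·exp(2·t), nous substituons t = log(2)/2 pour obtenir j = 32.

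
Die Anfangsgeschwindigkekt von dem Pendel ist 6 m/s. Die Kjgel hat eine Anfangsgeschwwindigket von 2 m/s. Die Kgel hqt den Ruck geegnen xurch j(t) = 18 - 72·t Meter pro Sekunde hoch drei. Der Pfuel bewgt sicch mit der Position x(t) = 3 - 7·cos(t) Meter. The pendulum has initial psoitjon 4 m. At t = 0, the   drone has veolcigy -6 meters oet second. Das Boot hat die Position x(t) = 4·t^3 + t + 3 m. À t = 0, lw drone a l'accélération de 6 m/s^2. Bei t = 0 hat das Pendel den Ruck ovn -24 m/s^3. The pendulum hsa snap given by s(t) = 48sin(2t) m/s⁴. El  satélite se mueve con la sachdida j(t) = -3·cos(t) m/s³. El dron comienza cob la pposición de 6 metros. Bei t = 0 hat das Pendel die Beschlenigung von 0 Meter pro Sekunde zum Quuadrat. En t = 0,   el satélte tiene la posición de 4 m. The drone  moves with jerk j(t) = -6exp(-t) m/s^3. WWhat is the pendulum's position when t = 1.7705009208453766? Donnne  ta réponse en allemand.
Um dies zu lösen, müssen wir 4 Stammfunktionen unserer Gleichung für den Snap s(t) = 48·sin(2·t) finden. Die Stammfunktion von dem Snap, mit j(0) = -24, ergibt den Ruck: j(t) = -24·cos(2·t). Durch Integration von dem Ruck und Verwendung der Anfangsbedingung a(0) = 0, erhalten wir a(t) = -12·sin(2·t). Durch Integration von der Beschleunigung und Verwendung der Anfangsbedingung v(0) = 6, erhalten wir v(t) = 6·cos(2·t). Das Integral von der Geschwindigkeit ist die Position. Mit x(0) = 4 erhalten wir x(t) = 3·sin(2·t) + 4. Wir haben die Position x(t) = 3·sin(2·t) + 4. Durch Einsetzen von t = 1.7705009208453766: x(1.7705009208453766) = 2.83337769825885.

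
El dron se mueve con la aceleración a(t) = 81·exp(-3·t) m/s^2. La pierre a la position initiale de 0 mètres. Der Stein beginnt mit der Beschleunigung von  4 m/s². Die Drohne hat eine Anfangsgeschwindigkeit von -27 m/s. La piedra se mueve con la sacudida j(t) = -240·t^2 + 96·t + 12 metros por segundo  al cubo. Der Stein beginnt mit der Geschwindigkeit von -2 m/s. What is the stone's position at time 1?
We must find the antiderivative of our jerk equation j(t) = -240·t^2 + 96·t + 12 3 times. The integral of jerk is acceleration. Using a(0) = 4, we get a(t) = -80·t^3 + 48·t^2 + 12·t + 4. Taking ∫a(t)dt and applying v(0) = -2, we find v(t) = -20·t^4 + 16·t^3 + 6·t^2 + 4·t - 2. The antiderivative of velocity, with x(0) = 0, gives position: x(t) = -4·t^5 + 4·t^4 + 2·t^3 + 2·t^2 - 2·t. Using x(t) = -4·t^5 + 4·t^4 + 2·t^3 + 2·t^2 - 2·t and substituting t = 1, we find x = 2.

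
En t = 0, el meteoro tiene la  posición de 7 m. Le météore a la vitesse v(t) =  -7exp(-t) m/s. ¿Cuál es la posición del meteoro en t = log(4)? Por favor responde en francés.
Pour résoudre ceci, nous devons prendre 1 primitive de notre équation de la vitesse v(t) = -7·exp(-t). En intégrant la vitesse et en utilisant la condition initiale x(0) = 7, nous obtenons x(t) = 7·exp(-t). De l'équation de la position x(t) = 7·exp(-t), nous substituons t = log(4) pour obtenir x = 7/4.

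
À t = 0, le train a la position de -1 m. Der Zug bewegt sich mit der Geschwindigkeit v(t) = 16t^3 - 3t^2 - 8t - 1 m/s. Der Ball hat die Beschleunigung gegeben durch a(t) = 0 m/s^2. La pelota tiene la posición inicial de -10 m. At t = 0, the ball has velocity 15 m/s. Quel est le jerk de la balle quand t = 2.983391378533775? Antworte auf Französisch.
Pour résoudre ceci, nous devons prendre 1 dérivée de notre équation de l'accélération a(t) = 0. En dérivant l'accélération, nous obtenons le jerk: j(t) = 0. De l'équation du jerk j(t) = 0, nous substituons t = 2.983391378533775 pour obtenir j = 0.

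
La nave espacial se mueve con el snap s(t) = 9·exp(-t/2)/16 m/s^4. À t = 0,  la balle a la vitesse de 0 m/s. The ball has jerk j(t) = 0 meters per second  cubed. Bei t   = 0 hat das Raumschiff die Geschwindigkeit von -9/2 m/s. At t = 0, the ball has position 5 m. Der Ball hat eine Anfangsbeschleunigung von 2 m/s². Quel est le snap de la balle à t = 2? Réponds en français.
Nous devons dériver notre équation du jerk j(t) = 0 1 fois. En dérivant le jerk, nous obtenons le snap: s(t) = 0. En utilisant s(t) = 0 et en substituant t = 2, nous trouvons s = 0.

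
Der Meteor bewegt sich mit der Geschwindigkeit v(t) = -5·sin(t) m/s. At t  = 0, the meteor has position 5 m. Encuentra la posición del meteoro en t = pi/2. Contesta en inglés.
To find the answer, we compute 1 antiderivative of v(t) = -5·sin(t). The integral of velocity, with x(0) = 5, gives position: x(t) = 5·cos(t). From the given position equation x(t) = 5·cos(t), we substitute t = pi/2 to get x = 0.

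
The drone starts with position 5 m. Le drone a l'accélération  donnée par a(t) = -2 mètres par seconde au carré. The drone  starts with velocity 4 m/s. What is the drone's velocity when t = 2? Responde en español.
Partiendo de la aceleración a(t) = -2, tomamos 1 integral. La antiderivada de la aceleración es la velocidad. Usando v(0) = 4, obtenemos v(t) = 4 - 2·t. Usando v(t) = 4 - 2·t y sustituyendo t = 2, encontramos v = 0.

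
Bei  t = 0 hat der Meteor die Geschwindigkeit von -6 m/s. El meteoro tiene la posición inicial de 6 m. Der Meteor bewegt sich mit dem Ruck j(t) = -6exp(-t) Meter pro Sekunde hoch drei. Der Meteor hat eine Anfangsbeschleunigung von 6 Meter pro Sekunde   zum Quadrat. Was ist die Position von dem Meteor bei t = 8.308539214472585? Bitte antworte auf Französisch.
Pour résoudre ceci, nous devons prendre 3 intégrales de notre équation du jerk j(t) = -6·exp(-t). En prenant ∫j(t)dt et en appliquant a(0) = 6, nous trouvons a(t) = 6·exp(-t). En prenant ∫a(t)dt et en appliquant v(0) = -6, nous trouvons v(t) = -6·exp(-t). En intégrant la vitesse et en utilisant la condition initiale x(0) = 6, nous obtenons x(t) = 6·exp(-t). Nous avons la position x(t) = 6·exp(-t). En substituant t = 8.308539214472585: x(8.308539214472585) = 0.00147842234150172.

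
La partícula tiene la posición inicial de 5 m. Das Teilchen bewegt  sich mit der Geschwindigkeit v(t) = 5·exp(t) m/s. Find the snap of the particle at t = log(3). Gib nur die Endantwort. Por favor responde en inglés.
The snap at t = log(3) is s = 15.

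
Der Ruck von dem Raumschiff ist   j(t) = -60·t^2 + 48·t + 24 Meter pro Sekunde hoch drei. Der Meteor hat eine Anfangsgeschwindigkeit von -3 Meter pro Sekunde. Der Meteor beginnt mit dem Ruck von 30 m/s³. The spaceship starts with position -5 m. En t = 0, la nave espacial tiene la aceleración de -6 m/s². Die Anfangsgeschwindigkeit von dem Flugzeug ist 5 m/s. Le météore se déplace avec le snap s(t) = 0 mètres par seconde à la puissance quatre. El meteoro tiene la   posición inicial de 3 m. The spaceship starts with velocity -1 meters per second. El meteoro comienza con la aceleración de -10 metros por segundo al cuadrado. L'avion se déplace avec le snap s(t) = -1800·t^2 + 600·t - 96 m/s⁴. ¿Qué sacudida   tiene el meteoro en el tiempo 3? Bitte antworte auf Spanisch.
Partiendo del snap s(t) = 0, tomamos 1 integral. Integrando el snap y usando la condición inicial j(0) = 30, obtenemos j(t) = 30. De la ecuación de la sacudida j(t) = 30, sustituimos t = 3 para obtener j = 30.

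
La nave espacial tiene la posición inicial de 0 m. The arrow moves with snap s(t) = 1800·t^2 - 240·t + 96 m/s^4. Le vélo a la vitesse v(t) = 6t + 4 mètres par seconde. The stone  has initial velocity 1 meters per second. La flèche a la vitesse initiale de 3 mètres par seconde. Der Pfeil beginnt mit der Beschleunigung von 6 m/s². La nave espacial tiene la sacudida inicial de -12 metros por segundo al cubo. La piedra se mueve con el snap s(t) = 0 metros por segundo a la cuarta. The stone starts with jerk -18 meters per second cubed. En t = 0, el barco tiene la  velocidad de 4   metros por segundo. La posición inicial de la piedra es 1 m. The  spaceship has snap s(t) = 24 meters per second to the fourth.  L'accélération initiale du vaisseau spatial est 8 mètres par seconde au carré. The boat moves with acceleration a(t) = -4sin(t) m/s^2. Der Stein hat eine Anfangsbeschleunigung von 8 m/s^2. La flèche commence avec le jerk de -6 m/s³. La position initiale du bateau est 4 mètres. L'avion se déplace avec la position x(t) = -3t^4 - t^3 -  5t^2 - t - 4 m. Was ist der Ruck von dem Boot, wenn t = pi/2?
Wir müssen unsere Gleichung für die Beschleunigung a(t) = -4·sin(t) 1-mal ableiten. Die Ableitung von der Beschleunigung ergibt den Ruck: j(t) = -4·cos(t). Aus der Gleichung für den Ruck j(t) = -4·cos(t), setzen wir t = pi/2 ein und erhalten j = 0.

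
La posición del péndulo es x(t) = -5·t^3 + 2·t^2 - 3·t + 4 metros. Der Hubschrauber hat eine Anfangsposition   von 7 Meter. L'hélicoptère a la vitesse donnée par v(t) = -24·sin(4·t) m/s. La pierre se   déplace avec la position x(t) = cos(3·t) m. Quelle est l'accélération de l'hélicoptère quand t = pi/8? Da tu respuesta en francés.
En partant de la vitesse v(t) = -24·sin(4·t), nous prenons 1 dérivée. La dérivée de la vitesse donne l'accélération: a(t) = -96·cos(4·t). En utilisant a(t) = -96·cos(4·t) et en substituant t = pi/8, nous trouvons a = 0.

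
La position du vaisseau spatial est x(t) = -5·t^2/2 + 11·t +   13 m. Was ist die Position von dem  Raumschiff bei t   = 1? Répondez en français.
De l'équation de la position x(t) = -5·t^2/2 + 11·t + 13, nous substituons t = 1 pour obtenir x = 43/2.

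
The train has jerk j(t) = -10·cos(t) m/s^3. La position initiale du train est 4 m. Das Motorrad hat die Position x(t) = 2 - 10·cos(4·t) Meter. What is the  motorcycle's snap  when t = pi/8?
We must differentiate our position equation x(t) = 2 - 10·cos(4·t) 4 times. Taking d/dt of x(t), we find v(t) = 40·sin(4·t). The derivative of velocity gives acceleration: a(t) = 160·cos(4·t). The derivative of acceleration gives jerk: j(t) = -640·sin(4·t). The derivative of jerk gives snap: s(t) = -2560·cos(4·t). From the given snap equation s(t) = -2560·cos(4·t), we substitute t = pi/8 to get s = 0.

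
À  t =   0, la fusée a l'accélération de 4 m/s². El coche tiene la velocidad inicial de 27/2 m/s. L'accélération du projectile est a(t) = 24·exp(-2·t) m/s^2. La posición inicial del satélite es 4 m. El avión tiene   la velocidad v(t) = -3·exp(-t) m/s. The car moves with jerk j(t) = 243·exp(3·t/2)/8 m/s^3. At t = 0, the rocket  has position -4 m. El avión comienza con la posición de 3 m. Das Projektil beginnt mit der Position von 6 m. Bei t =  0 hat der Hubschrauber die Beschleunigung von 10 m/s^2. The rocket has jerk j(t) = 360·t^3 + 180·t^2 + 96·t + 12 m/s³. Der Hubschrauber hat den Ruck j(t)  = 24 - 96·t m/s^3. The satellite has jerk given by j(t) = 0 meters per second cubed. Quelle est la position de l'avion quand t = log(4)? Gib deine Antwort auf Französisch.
En partant de la vitesse v(t) = -3·exp(-t), nous prenons 1 intégrale. En prenant ∫v(t)dt et en appliquant x(0) = 3, nous trouvons x(t) = 3·exp(-t). De l'équation de la position x(t) = 3·exp(-t), nous substituons t = log(4) pour obtenir x = 3/4.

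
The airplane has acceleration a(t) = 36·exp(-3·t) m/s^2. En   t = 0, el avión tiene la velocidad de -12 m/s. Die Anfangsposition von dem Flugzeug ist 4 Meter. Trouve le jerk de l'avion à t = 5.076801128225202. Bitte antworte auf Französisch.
Nous devons dériver notre équation de l'accélération a(t) = 36·exp(-3·t) 1 fois. En dérivant l'accélération, nous obtenons le jerk: j(t) = -108·exp(-3·t). Nous avons le jerk j(t) = -108·exp(-3·t). En substituant t = 5.076801128225202: j(5.076801128225202) = -0.0000262387781979289.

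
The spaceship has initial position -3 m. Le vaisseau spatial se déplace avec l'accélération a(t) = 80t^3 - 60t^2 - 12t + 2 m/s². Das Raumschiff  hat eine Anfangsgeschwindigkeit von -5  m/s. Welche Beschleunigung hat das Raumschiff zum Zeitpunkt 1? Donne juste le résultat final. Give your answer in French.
La réponse est 10.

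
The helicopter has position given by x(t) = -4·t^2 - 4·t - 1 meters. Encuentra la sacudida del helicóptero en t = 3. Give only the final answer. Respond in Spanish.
La sacudida en t = 3 es j = 0.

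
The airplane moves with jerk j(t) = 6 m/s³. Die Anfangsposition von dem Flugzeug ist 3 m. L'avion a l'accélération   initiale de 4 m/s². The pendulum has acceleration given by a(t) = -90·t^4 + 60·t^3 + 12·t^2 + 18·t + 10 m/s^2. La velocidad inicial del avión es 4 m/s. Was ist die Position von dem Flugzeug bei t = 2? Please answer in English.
Starting from jerk j(t) = 6, we take 3 antiderivatives. The antiderivative of jerk, with a(0) = 4, gives acceleration: a(t) = 6·t + 4. The antiderivative of acceleration, with v(0) = 4, gives velocity: v(t) = 3·t^2 + 4·t + 4. Finding the antiderivative of v(t) and using x(0) = 3: x(t) = t^3 + 2·t^2 + 4·t + 3. Using x(t) = t^3 + 2·t^2 + 4·t + 3 and substituting t = 2, we find x = 27.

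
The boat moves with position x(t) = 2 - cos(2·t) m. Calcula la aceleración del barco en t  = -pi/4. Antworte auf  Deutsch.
Um dies zu lösen, müssen wir 2 Ableitungen unserer Gleichung für die Position x(t) = 2 - cos(2·t) nehmen. Mit d/dt von x(t) finden wir v(t) = 2·sin(2·t). Mit d/dt von v(t) finden wir a(t) = 4·cos(2·t). Mit a(t) = 4·cos(2·t) und Einsetzen von t = -pi/4, finden wir a = 0.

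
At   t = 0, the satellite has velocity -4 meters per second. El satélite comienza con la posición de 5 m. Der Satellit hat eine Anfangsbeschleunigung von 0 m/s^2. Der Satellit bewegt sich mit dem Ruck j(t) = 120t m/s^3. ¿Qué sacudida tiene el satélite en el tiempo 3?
Usando j(t) = 120·t y sustituyendo t = 3, encontramos j = 360.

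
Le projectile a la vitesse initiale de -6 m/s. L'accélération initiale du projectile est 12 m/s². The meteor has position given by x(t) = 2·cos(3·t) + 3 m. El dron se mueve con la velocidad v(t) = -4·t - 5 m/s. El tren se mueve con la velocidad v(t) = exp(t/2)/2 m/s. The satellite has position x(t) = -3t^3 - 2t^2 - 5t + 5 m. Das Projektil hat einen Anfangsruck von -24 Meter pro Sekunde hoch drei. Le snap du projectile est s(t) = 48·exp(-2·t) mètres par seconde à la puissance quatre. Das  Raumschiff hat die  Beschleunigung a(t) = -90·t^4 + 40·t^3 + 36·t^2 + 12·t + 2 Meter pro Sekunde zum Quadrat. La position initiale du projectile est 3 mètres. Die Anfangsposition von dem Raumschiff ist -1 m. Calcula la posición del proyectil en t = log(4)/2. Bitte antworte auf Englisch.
Starting from snap s(t) = 48·exp(-2·t), we take 4 antiderivatives. Integrating snap and using the initial condition j(0) = -24, we get j(t) = -24·exp(-2·t). Integrating jerk and using the initial condition a(0) = 12, we get a(t) = 12·exp(-2·t). Integrating acceleration and using the initial condition v(0) = -6, we get v(t) = -6·exp(-2·t). The antiderivative of velocity is position. Using x(0) = 3, we get x(t) = 3·exp(-2·t). Using x(t) = 3·exp(-2·t) and substituting t = log(4)/2, we find x = 3/4.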